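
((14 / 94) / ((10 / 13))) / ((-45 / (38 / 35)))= -247 / 52875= -0.00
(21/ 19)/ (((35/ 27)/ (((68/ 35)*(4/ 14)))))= 11016/ 23275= 0.47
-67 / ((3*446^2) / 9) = -201 / 198916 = -0.00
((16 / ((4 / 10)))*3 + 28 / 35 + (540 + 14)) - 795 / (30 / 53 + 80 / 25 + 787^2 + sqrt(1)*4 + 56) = 184613325689 / 273582805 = 674.80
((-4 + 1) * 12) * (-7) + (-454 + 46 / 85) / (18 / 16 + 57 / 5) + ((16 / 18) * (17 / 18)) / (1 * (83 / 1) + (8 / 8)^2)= 1042155707 / 4829139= 215.81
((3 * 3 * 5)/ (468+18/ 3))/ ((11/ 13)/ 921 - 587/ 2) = -0.00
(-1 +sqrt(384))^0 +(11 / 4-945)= -3765 / 4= -941.25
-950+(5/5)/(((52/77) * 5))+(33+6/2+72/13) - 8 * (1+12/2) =-250683/260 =-964.17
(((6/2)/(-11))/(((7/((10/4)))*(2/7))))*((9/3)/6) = -15/88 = -0.17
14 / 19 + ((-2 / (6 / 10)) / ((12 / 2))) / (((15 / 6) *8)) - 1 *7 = -4303 / 684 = -6.29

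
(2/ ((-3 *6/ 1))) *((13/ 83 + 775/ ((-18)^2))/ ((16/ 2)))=-68537/ 1936224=-0.04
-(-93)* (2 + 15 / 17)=4557 / 17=268.06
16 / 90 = 8 / 45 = 0.18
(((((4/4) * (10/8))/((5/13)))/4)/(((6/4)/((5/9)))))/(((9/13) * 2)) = 845/3888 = 0.22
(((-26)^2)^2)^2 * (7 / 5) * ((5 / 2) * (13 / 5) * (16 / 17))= 152026103011328 / 85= 1788542388368.56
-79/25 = -3.16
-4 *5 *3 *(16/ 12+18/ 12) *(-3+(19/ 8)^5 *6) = -627227325/ 8192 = -76565.84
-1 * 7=-7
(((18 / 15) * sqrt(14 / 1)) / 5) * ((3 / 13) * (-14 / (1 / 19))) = -4788 * sqrt(14) / 325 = -55.12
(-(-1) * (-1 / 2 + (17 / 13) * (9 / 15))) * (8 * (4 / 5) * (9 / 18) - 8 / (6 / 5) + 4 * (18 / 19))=1702 / 18525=0.09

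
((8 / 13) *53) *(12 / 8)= 636 / 13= 48.92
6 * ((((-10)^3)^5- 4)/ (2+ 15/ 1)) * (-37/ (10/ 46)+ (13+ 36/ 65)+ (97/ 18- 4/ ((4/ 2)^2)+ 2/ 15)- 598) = 175529000000000702116/ 663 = 264749622926094573.33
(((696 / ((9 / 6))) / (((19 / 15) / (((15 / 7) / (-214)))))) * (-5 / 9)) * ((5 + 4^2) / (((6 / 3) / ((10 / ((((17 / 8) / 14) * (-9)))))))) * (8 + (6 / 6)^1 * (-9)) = 16240000 / 103683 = 156.63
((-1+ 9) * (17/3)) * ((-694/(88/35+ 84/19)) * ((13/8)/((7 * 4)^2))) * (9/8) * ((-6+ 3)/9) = 7285265/2066176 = 3.53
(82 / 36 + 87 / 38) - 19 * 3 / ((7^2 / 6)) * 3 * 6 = -1014407 / 8379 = -121.07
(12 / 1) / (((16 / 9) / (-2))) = -27 / 2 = -13.50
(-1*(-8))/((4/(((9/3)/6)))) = 1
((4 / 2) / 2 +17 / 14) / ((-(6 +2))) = -31 / 112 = -0.28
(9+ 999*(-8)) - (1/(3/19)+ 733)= -26167/3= -8722.33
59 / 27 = 2.19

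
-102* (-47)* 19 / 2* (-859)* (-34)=1330128858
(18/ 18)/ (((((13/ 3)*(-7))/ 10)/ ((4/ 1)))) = -120/ 91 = -1.32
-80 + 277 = 197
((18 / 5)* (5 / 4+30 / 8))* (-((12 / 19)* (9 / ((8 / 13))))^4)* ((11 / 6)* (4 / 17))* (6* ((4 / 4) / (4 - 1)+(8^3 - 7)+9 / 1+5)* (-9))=184828428904977 / 116603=1585108692.79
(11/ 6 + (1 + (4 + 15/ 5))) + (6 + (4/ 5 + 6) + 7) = 889/ 30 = 29.63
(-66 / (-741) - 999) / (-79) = 246731 / 19513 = 12.64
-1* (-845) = 845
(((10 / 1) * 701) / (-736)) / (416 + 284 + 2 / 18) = -31545 / 2318768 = -0.01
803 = 803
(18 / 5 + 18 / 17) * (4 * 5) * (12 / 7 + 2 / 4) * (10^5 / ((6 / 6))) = 2455200000 / 119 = 20631932.77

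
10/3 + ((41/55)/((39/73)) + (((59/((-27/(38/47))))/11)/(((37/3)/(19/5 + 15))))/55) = 61864723/13095225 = 4.72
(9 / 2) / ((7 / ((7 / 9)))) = 1 / 2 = 0.50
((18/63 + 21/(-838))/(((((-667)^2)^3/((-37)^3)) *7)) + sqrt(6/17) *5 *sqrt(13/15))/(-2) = 77448437/7231445172708873011756 - sqrt(2210)/34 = -1.38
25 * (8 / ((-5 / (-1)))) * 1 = 40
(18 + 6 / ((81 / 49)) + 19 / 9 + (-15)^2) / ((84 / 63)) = 186.56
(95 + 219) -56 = 258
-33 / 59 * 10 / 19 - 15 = -17145 / 1121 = -15.29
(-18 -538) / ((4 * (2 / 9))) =-1251 / 2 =-625.50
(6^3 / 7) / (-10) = -108 / 35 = -3.09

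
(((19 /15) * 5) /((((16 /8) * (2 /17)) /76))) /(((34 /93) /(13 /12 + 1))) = 279775 /24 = 11657.29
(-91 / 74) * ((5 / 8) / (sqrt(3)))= -455 * sqrt(3) / 1776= -0.44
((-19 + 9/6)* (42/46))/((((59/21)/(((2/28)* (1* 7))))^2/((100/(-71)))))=8103375/11368946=0.71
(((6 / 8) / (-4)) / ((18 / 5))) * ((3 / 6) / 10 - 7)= 139 / 384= 0.36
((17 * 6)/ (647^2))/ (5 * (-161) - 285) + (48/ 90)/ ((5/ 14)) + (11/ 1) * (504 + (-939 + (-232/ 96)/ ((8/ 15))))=-529291090388101/ 109508114400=-4833.35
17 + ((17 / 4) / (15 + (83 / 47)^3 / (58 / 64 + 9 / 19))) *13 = 19.91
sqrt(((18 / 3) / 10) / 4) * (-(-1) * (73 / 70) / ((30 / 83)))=6059 * sqrt(15) / 21000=1.12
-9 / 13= -0.69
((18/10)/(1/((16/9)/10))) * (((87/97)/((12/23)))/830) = 667/1006375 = 0.00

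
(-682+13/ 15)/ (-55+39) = 10217/ 240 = 42.57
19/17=1.12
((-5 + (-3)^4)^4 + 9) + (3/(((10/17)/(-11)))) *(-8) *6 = 166824389/5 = 33364877.80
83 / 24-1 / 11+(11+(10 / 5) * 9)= 32.37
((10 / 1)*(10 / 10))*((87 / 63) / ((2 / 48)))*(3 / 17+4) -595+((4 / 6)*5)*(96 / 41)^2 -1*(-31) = 167728004 / 200039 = 838.48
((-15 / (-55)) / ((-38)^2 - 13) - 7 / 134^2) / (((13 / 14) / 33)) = -131411 / 18557526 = -0.01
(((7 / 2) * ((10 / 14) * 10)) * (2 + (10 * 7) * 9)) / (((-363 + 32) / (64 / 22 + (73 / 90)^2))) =-50215402 / 294921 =-170.27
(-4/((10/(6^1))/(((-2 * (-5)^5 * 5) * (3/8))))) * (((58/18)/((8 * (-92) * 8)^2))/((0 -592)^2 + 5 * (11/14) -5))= -21875/2932768145408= -0.00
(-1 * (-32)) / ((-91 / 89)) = -2848 / 91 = -31.30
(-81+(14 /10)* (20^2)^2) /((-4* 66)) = -223919 /264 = -848.18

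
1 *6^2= 36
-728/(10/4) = -1456/5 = -291.20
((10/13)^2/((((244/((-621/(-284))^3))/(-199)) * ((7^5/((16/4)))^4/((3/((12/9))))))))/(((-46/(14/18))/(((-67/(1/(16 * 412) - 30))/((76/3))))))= 8579526474475800/158031697219662894181417417669297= 0.00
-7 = -7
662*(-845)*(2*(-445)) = 497857100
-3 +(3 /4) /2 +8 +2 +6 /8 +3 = 89 /8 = 11.12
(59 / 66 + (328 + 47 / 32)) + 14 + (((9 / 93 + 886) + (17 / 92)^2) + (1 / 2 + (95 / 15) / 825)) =1598825453717 / 1298800800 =1231.00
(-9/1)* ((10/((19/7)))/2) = -315/19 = -16.58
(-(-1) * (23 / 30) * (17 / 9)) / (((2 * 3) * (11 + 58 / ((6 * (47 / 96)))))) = 1081 / 137700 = 0.01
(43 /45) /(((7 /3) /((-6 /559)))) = -2 /455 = -0.00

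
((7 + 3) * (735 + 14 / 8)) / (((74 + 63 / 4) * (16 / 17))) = 250495 / 2872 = 87.22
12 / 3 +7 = 11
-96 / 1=-96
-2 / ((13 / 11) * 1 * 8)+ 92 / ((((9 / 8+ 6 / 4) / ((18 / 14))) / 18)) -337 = 1207473 / 2548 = 473.89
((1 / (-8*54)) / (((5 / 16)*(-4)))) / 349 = 1 / 188460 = 0.00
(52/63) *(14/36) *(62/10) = 806/405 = 1.99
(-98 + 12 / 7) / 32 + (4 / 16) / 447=-150611 / 50064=-3.01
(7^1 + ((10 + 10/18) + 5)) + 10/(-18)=22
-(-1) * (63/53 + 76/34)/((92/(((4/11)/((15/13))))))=8021/683859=0.01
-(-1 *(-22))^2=-484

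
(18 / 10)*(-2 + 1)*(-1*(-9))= -81 / 5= -16.20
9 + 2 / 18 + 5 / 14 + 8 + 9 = 3335 / 126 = 26.47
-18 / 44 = -9 / 22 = -0.41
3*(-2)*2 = -12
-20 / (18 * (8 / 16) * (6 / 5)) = -1.85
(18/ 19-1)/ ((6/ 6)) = -0.05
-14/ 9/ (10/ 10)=-14/ 9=-1.56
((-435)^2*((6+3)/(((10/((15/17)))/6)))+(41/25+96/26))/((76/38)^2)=2490688793/11050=225401.70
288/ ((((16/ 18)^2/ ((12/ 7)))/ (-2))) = -8748/ 7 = -1249.71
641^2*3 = 1232643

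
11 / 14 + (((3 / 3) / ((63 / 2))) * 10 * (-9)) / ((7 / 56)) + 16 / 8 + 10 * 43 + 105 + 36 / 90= 36073 / 70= 515.33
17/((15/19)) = 323/15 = 21.53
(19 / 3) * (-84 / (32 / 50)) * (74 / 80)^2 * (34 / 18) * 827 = -2559820543 / 2304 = -1111033.22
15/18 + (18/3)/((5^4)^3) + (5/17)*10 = 93994141237/24902343750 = 3.77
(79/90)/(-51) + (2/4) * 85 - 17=58483/2295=25.48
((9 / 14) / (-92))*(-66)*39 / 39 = 297 / 644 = 0.46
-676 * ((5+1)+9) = -10140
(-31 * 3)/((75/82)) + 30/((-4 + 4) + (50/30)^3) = -476/5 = -95.20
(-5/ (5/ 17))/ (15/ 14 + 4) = -238/ 71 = -3.35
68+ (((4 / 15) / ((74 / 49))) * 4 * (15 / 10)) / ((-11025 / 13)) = 2830448 / 41625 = 68.00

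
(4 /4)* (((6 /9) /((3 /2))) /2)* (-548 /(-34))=548 /153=3.58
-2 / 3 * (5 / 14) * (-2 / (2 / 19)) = 95 / 21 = 4.52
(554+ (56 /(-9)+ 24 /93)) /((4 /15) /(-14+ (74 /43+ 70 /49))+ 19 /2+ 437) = 2496889660 /2034173283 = 1.23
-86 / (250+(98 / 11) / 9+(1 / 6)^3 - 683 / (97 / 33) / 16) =-39641184 / 109000339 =-0.36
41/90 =0.46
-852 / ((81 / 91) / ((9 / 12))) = -6461 / 9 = -717.89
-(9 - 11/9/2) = -151/18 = -8.39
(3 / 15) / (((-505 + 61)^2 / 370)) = 1 / 2664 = 0.00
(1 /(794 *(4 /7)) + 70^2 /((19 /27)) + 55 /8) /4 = 210299899 /120688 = 1742.51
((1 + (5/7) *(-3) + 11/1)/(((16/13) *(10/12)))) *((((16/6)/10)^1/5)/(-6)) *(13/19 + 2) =-15249/66500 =-0.23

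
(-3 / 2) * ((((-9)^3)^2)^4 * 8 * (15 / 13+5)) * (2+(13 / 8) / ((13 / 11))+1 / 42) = -1821865559875768125279165240 / 91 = -20020500657975473904166650.00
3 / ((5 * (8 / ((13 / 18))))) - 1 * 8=-1907 / 240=-7.95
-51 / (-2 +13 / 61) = 3111 / 109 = 28.54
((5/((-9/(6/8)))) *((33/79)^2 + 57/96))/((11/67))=-51398045/26361984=-1.95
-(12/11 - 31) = 329/11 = 29.91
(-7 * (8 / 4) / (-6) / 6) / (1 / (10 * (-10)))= -350 / 9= -38.89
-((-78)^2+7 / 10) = -60847 / 10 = -6084.70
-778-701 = -1479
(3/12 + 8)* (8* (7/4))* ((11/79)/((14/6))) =1089/158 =6.89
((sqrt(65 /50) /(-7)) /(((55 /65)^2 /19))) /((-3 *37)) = 3211 *sqrt(130) /940170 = 0.04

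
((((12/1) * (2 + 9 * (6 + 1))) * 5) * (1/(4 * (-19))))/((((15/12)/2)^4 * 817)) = -0.41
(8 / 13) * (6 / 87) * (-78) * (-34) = 3264 / 29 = 112.55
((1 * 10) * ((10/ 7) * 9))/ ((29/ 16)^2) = 39.14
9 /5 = 1.80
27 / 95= 0.28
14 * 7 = 98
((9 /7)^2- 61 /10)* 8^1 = -8716 /245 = -35.58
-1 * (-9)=9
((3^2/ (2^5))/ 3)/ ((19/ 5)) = 15/ 608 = 0.02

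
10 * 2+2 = 22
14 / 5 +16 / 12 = 62 / 15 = 4.13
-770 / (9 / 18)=-1540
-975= -975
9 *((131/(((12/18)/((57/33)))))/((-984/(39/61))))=-873639/440176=-1.98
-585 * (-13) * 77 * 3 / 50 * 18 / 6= 1054053 / 10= 105405.30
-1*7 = -7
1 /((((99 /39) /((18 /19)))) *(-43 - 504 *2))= -78 /219659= -0.00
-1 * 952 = -952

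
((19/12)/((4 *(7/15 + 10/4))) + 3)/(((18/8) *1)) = 2231/1602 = 1.39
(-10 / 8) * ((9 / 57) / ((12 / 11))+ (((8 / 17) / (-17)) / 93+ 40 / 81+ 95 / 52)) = -2209336205 / 716970852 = -3.08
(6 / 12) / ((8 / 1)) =1 / 16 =0.06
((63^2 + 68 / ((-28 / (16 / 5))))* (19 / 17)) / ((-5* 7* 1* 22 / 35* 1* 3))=-2634217 / 39270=-67.08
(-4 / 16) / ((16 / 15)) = -15 / 64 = -0.23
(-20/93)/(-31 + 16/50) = 500/71331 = 0.01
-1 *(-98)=98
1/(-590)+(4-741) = -737.00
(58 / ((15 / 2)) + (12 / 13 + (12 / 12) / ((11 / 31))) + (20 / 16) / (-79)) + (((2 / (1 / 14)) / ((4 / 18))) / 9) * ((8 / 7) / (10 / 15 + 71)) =340487341 / 29146260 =11.68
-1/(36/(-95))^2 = -9025/1296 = -6.96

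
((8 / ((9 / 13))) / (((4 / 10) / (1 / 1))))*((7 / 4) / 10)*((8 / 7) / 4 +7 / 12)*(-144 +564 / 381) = -4294225 / 6858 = -626.16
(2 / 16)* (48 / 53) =6 / 53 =0.11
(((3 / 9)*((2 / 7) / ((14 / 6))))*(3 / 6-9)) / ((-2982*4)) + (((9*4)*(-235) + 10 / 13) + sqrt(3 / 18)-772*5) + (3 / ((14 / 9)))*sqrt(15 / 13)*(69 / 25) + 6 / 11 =-1029589507553 / 83579496 + sqrt(6) / 6 + 1863*sqrt(195) / 4550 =-12312.56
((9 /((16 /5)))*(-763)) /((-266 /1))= 4905 /608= 8.07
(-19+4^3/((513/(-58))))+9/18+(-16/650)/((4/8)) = -8598041/333450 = -25.79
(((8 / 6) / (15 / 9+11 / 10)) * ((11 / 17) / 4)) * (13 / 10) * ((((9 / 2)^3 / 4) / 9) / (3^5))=143 / 135456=0.00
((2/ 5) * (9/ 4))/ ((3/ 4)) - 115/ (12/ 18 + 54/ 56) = -47478/ 685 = -69.31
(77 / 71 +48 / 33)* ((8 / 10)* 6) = 47592 / 3905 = 12.19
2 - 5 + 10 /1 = 7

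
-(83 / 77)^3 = -571787 / 456533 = -1.25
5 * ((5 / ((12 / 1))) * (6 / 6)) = 25 / 12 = 2.08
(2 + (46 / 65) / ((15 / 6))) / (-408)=-371 / 66300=-0.01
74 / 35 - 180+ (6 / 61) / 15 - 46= -477982 / 2135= -223.88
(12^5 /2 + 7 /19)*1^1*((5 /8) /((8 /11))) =130015105 /1216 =106920.32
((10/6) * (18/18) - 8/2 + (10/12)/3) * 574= -10619/9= -1179.89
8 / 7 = 1.14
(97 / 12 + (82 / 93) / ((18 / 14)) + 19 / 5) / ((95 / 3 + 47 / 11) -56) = -2314477 / 3693960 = -0.63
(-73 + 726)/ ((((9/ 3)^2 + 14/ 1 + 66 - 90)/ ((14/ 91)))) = -1306/ 13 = -100.46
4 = 4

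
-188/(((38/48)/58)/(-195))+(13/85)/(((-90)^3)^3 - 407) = 1680479452195878565407758153/625684089735000657305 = 2685827.37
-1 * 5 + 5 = 0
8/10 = 4/5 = 0.80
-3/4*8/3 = -2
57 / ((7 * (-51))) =-19 / 119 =-0.16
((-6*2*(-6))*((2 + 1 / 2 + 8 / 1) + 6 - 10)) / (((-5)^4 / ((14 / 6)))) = 1092 / 625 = 1.75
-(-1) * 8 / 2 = 4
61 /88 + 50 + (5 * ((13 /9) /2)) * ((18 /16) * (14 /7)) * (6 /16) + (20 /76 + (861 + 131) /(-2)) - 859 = -17402133 /13376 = -1301.00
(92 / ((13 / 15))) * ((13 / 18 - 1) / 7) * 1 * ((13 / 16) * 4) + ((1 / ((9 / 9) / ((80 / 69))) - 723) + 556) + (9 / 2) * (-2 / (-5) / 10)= -721888 / 4025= -179.35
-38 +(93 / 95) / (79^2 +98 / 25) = -37573447 / 988779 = -38.00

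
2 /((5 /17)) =6.80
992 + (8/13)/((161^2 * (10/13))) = 128568164/129605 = 992.00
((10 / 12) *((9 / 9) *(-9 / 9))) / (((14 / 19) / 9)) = -285 / 28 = -10.18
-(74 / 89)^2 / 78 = -2738 / 308919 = -0.01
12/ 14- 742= -5188/ 7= -741.14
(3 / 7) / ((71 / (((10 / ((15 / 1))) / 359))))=0.00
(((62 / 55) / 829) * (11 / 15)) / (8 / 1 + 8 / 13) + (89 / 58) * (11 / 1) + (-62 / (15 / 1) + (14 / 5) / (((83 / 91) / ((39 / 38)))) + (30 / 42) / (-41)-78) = -405558446939741 / 6528559535400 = -62.12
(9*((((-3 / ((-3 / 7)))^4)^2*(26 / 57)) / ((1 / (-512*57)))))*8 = -5525354225664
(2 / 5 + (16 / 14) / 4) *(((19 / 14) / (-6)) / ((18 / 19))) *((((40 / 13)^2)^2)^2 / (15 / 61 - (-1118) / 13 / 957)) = -9207413473280000000 / 2350403265761187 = -3917.38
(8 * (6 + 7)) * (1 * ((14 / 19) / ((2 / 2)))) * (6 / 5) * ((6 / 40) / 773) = 6552 / 367175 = 0.02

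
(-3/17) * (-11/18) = 11/102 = 0.11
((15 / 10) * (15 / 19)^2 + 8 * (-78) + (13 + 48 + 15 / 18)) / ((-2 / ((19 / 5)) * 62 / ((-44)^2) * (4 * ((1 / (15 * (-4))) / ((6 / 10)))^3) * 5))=-1143779522688 / 14725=-77676028.71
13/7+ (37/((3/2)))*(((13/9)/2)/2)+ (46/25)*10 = 55121/1890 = 29.16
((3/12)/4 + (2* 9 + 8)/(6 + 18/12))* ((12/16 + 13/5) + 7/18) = 570031/43200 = 13.20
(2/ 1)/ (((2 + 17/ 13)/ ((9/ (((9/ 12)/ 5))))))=1560/ 43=36.28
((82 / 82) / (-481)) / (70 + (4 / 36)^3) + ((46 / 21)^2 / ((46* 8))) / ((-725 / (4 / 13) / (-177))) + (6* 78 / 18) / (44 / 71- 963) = -4659335013556934 / 178747329181027425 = -0.03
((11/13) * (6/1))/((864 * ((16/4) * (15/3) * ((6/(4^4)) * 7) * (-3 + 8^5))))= 22/402518025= 0.00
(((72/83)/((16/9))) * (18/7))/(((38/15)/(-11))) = -120285/22078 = -5.45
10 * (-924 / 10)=-924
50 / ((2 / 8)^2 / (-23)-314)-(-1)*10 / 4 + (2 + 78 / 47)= 65175587 / 10861982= 6.00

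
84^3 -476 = 592228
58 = 58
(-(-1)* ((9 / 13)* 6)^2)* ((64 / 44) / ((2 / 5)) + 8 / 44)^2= 5143824 / 20449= 251.54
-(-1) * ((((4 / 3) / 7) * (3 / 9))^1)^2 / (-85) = -0.00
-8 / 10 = -4 / 5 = -0.80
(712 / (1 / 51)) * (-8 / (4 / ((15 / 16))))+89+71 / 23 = -67992.91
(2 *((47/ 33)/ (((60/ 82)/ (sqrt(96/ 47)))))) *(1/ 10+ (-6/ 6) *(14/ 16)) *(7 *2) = -8897 *sqrt(282)/ 2475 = -60.37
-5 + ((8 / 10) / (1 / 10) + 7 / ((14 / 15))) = 10.50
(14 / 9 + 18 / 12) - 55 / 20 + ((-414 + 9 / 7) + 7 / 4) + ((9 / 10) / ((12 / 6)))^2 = -10343497 / 25200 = -410.46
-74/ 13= -5.69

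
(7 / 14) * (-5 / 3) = -5 / 6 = -0.83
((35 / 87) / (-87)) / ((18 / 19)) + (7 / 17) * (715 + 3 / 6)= 341178376 / 1158057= 294.61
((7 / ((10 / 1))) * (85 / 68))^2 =49 / 64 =0.77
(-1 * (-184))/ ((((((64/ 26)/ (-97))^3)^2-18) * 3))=-369894902852819423612/ 108556112792151609411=-3.41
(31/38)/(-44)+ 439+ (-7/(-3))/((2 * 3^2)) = 439.11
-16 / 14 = -8 / 7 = -1.14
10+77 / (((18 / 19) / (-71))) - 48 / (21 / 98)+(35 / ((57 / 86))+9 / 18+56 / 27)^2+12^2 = -2919762065 / 1052676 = -2773.66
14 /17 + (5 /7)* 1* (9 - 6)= 353 /119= 2.97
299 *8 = 2392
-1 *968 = -968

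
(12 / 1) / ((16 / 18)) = 27 / 2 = 13.50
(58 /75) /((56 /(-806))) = -11687 /1050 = -11.13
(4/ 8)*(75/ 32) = 75/ 64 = 1.17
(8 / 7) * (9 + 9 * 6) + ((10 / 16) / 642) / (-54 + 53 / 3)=13435771 / 186608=72.00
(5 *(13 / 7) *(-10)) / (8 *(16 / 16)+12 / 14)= -325 / 31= -10.48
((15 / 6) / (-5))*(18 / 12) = -3 / 4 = -0.75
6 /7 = 0.86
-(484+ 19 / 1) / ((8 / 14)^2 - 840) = 24647 / 41144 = 0.60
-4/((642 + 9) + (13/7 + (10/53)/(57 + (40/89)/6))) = -807667/131823460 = -0.01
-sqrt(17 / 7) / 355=-sqrt(119) / 2485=-0.00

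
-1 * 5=-5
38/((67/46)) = 1748/67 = 26.09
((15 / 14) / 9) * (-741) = -1235 / 14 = -88.21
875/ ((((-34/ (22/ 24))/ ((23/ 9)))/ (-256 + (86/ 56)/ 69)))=680004875/ 44064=15432.21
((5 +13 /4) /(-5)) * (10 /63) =-11 /42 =-0.26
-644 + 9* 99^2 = 87565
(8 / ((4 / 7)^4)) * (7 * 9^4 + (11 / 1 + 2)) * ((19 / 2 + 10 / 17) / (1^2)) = 9458391355 / 272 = 34773497.63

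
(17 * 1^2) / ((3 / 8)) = 136 / 3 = 45.33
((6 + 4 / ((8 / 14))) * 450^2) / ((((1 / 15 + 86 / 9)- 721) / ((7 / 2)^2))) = -1451165625 / 32012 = -45331.93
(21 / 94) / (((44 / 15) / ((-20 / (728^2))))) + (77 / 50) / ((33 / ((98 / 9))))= 26852017469 / 52843190400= 0.51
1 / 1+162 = 163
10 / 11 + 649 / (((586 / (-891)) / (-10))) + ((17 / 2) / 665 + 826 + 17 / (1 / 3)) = 46062936971 / 4286590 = 10745.82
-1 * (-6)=6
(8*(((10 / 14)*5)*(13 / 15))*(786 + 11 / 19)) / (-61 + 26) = -31720 / 57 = -556.49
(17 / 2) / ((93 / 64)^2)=34816 / 8649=4.03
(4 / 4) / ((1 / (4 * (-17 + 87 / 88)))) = -1409 / 22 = -64.05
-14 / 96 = -7 / 48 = -0.15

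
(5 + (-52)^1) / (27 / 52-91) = 2444 / 4705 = 0.52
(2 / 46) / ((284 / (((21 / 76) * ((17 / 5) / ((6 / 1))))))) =119 / 4964320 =0.00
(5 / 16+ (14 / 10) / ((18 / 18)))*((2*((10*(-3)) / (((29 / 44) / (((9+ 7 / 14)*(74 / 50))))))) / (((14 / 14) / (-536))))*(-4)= -3407097936 / 725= -4699445.43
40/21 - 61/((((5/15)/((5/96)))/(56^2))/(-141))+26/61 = 5398764676/1281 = 4214492.33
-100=-100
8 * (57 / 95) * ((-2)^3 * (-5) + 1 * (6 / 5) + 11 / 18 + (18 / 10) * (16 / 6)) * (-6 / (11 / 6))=-40272 / 55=-732.22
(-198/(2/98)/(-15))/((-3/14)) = -15092/5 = -3018.40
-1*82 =-82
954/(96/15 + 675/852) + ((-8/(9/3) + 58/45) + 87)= 100311289/459585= 218.26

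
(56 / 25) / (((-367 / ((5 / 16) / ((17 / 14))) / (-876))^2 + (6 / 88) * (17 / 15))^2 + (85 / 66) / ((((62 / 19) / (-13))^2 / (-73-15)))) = -14385514388299304342400 / 11503919158714182939464519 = -0.00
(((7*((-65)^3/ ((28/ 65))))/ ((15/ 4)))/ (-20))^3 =364032580038765625/ 1728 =210667002337248.63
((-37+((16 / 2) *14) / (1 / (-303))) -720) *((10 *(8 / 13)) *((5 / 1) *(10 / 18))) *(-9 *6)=416316000 / 13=32024307.69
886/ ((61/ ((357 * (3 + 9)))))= 62223.34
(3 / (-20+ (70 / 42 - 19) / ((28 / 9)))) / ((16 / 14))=-147 / 1432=-0.10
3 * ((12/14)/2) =9/7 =1.29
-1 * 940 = -940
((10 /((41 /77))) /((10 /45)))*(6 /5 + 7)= 693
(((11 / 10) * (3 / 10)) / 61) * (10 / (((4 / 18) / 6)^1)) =891 / 610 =1.46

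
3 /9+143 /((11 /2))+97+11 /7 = 2623 /21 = 124.90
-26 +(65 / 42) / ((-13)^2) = -14191 / 546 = -25.99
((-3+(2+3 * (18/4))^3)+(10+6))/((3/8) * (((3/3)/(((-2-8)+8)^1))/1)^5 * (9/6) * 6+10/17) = 16262880/2101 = 7740.54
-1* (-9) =9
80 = 80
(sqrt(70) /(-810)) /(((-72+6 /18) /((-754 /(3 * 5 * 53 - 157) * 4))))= -26 * sqrt(70) /319275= -0.00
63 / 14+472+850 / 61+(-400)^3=-63999509.57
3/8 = 0.38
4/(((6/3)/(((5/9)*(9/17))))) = 0.59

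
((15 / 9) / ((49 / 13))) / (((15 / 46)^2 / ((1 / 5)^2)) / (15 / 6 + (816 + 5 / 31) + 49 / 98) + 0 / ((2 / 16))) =698538152 / 5126625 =136.26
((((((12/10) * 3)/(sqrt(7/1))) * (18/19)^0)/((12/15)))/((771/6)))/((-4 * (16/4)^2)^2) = 9 * sqrt(7)/7368704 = 0.00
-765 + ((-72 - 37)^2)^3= 1677100110076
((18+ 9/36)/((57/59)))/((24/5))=21535/5472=3.94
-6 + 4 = -2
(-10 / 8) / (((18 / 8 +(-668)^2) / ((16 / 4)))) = -4 / 356981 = -0.00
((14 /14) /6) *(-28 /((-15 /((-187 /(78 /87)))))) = -64.89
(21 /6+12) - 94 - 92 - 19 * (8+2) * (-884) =335579 /2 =167789.50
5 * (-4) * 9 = -180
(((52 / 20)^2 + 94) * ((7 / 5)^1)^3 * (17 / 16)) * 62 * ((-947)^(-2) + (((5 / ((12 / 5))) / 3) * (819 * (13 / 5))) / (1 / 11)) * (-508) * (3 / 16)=-28219240525.50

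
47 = 47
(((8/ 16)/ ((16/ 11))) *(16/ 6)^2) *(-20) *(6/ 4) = -220/ 3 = -73.33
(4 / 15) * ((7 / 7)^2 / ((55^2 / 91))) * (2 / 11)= 728 / 499125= 0.00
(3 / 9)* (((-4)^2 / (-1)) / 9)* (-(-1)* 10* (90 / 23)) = -1600 / 69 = -23.19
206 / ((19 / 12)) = 2472 / 19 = 130.11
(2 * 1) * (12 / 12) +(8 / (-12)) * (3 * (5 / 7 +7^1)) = -94 / 7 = -13.43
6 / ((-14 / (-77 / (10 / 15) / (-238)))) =-99 / 476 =-0.21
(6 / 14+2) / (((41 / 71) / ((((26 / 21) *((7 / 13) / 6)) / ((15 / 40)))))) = 9656 / 7749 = 1.25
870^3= 658503000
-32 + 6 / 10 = -157 / 5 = -31.40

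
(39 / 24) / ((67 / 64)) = 104 / 67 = 1.55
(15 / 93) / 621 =5 / 19251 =0.00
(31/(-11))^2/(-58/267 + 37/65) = 16678155/739189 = 22.56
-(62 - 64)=2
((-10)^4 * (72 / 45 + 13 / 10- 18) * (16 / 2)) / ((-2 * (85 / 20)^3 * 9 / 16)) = 618496000 / 44217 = 13987.74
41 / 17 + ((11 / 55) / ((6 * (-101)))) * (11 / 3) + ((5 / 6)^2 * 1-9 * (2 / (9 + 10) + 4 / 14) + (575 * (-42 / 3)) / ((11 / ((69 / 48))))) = -317232527443 / 301436520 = -1052.40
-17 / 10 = -1.70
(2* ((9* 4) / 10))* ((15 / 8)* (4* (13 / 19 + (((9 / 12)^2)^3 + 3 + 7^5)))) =35323790553 / 38912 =907786.56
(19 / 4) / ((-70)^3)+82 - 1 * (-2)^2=107015981 / 1372000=78.00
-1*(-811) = 811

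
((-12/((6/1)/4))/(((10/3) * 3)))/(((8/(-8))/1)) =4/5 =0.80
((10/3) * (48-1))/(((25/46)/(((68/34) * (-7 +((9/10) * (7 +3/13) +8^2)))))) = 11899648/325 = 36614.30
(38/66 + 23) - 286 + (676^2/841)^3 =3149150418665551948/19629169593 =160432177.42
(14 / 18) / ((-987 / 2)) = -2 / 1269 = -0.00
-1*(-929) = 929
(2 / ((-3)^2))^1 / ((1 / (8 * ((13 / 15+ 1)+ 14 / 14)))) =688 / 135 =5.10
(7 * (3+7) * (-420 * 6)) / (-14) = 12600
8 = 8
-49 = -49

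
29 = 29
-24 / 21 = -8 / 7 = -1.14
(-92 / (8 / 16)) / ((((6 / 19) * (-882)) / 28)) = 3496 / 189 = 18.50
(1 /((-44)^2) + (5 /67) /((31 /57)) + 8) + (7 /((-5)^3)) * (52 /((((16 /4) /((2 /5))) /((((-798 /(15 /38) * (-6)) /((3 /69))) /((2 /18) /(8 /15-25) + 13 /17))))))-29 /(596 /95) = -711714459556694384707 /6659812539050000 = -106867.04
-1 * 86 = -86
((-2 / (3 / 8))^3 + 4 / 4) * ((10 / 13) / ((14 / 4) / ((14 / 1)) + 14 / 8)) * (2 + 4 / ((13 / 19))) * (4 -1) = -53210 / 39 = -1364.36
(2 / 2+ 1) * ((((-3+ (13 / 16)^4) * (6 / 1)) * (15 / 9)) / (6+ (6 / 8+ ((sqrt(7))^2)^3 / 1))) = -840235 / 5730304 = -0.15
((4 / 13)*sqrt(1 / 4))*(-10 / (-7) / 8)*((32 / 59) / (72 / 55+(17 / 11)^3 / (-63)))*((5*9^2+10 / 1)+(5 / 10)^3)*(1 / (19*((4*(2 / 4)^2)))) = 1989112950 / 7640492743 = 0.26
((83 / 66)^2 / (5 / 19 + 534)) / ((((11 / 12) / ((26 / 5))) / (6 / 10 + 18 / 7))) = 125917142 / 2364421675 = 0.05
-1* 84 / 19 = -84 / 19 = -4.42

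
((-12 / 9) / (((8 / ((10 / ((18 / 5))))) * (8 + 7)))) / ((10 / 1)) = -1 / 324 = -0.00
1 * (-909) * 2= -1818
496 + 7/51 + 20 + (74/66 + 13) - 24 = 284011/561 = 506.26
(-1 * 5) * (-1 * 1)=5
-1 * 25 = -25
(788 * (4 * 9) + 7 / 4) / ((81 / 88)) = 2496538 / 81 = 30821.46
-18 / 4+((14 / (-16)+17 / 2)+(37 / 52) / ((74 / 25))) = 3.37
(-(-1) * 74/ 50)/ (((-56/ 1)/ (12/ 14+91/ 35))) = -4477/ 49000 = -0.09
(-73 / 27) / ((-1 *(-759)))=-73 / 20493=-0.00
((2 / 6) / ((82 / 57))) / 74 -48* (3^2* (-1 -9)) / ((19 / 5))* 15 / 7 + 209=2134706723 / 807044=2645.09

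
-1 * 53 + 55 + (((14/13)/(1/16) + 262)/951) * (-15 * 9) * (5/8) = -375407/16484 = -22.77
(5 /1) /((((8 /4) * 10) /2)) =1 /2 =0.50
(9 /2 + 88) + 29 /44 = 4099 /44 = 93.16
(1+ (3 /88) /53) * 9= 42003 /4664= 9.01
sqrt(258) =16.06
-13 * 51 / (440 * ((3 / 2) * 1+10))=-663 / 5060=-0.13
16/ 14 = 8/ 7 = 1.14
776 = 776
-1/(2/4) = -2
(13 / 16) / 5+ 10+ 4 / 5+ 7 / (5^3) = 11.02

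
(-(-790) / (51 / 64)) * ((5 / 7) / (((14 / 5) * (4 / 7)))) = 158000 / 357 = 442.58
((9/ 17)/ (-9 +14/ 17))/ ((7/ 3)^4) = -729/ 333739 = -0.00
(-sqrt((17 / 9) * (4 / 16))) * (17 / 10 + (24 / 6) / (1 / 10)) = -139 * sqrt(17) / 20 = -28.66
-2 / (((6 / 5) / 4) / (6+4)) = -200 / 3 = -66.67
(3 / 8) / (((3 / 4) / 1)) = 1 / 2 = 0.50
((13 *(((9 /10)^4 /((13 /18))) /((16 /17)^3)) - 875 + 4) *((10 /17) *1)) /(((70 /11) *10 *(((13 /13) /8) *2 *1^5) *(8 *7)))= -0.57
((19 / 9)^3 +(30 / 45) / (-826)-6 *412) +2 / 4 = -1482558563 / 602154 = -2462.09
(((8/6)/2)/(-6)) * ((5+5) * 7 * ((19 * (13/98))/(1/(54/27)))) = -2470/63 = -39.21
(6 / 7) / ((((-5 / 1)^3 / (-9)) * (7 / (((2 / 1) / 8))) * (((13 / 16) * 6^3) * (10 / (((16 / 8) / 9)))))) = 1 / 3583125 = 0.00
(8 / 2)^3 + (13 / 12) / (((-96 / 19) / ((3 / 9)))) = 220937 / 3456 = 63.93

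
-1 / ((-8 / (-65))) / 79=-65 / 632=-0.10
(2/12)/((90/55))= 11/108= 0.10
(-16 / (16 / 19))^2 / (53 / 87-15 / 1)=-31407 / 1252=-25.09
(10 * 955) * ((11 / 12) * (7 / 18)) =367675 / 108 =3404.40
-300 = -300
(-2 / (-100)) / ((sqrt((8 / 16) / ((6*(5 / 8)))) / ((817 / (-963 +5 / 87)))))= -71079*sqrt(30) / 8377600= -0.05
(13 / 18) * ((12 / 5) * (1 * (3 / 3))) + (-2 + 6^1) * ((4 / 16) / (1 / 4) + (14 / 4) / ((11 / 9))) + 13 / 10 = 6101 / 330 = 18.49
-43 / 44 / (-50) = 43 / 2200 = 0.02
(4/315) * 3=4/105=0.04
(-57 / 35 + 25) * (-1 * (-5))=818 / 7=116.86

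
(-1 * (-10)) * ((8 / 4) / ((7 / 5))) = 100 / 7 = 14.29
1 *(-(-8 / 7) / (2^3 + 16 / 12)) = 0.12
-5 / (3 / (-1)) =5 / 3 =1.67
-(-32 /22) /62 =8 /341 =0.02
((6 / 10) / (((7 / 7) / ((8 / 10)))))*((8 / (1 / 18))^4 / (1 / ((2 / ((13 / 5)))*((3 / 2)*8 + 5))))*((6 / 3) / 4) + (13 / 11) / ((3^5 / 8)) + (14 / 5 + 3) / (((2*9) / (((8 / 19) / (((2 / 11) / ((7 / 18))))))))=1349481015.47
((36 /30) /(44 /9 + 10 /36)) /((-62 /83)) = -1494 /4805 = -0.31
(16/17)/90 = 8/765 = 0.01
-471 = -471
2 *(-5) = -10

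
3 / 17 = 0.18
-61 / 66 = -0.92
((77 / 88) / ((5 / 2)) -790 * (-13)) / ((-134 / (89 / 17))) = -18281223 / 45560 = -401.26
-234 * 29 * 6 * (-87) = 3542292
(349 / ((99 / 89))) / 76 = 31061 / 7524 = 4.13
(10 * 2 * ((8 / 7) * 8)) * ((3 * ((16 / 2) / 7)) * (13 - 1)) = 368640 / 49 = 7523.27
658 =658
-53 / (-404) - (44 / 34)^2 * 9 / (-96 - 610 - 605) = 7280137 / 51022372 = 0.14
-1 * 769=-769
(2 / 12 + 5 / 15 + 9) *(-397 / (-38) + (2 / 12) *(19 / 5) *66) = 9927 / 20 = 496.35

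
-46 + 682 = 636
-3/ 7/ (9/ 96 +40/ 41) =-3936/ 9821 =-0.40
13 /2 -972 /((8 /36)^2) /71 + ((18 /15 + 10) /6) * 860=568543 /426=1334.61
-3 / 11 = -0.27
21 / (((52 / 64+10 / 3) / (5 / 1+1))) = 6048 / 199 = 30.39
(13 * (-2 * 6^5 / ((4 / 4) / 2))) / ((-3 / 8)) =1078272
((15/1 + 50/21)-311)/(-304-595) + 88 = 88.33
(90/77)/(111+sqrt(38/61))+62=3588475672/57868811-90 * sqrt(2318)/57868811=62.01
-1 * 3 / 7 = -0.43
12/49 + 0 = 12/49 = 0.24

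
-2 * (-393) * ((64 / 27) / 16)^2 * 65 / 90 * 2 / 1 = 54496 / 2187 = 24.92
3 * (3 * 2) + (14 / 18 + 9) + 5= 295 / 9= 32.78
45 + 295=340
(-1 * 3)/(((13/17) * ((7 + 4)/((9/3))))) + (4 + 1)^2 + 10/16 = 28091/1144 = 24.56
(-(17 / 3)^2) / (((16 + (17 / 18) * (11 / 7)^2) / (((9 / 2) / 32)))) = -127449 / 517408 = -0.25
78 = 78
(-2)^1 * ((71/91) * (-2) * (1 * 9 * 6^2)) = 1011.16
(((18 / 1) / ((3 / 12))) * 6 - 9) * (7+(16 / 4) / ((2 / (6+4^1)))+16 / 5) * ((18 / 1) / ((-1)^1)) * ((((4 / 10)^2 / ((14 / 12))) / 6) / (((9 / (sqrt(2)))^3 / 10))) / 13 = -227104 * sqrt(2) / 20475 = -15.69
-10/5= -2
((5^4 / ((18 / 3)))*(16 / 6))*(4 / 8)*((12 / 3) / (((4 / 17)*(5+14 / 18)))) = 10625 / 26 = 408.65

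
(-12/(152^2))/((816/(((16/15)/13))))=-1/19147440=-0.00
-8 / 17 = -0.47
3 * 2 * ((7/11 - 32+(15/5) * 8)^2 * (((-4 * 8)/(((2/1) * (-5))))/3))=209952/605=347.03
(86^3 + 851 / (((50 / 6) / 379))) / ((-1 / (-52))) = 877187324 / 25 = 35087492.96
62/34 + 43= 762/17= 44.82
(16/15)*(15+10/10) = 256/15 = 17.07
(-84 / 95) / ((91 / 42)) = -504 / 1235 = -0.41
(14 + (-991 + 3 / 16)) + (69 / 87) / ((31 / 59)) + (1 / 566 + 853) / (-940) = -976.21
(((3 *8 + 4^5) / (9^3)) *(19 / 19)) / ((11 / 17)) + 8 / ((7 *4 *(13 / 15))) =1861826 / 729729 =2.55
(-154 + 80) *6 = -444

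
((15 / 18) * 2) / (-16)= -5 / 48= -0.10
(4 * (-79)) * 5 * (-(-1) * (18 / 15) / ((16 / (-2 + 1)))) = 237 / 2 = 118.50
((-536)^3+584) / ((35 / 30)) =-923940432 / 7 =-131991490.29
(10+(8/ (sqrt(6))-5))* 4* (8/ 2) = 64* sqrt(6)/ 3+80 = 132.26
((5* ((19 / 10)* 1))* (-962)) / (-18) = 9139 / 18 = 507.72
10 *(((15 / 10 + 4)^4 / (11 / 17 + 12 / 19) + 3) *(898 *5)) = 53306032075 / 1652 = 32267573.90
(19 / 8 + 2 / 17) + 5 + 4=1563 / 136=11.49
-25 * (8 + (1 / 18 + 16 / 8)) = -4525 / 18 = -251.39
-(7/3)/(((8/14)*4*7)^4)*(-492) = 287/16384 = 0.02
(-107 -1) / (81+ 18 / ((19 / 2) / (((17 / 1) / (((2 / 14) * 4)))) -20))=-3513 / 2605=-1.35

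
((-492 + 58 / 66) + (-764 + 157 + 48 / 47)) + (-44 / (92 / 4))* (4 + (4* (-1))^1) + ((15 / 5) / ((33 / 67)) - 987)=-3222992 / 1551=-2078.01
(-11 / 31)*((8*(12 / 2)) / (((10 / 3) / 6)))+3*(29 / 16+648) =4758573 / 2480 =1918.78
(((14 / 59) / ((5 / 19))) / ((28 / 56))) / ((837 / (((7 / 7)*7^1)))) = 3724 / 246915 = 0.02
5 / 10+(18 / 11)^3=4.88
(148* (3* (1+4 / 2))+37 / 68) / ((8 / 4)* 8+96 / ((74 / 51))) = 3352681 / 206720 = 16.22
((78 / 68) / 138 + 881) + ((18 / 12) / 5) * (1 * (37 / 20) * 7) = 69198657 / 78200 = 884.89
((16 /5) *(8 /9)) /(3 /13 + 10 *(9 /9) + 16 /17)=28288 /111105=0.25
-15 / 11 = -1.36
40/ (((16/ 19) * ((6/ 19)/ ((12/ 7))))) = 1805/ 7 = 257.86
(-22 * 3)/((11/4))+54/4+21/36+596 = 7033/12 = 586.08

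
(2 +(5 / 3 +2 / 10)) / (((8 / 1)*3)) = 29 / 180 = 0.16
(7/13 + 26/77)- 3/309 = 89330/103103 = 0.87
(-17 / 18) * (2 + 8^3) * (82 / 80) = -179129 / 360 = -497.58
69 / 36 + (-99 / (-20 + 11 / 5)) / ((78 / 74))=99871 / 13884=7.19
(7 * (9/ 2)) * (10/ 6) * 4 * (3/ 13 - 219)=-597240/ 13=-45941.54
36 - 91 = -55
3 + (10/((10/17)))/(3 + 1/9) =237/28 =8.46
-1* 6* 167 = -1002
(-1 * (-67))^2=4489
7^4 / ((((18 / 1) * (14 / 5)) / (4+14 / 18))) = 73745 / 324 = 227.61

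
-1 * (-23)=23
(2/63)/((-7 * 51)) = -2/22491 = -0.00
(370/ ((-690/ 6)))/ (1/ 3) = -9.65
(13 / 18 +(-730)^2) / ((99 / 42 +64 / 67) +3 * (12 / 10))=77093.81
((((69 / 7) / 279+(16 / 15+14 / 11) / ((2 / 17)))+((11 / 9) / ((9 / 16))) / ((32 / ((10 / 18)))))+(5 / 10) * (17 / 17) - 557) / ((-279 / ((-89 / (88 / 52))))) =-5401160886953 / 53404374870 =-101.14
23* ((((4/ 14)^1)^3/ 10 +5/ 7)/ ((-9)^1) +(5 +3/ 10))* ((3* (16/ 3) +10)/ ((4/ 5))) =48184747/ 12348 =3902.23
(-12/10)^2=36/25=1.44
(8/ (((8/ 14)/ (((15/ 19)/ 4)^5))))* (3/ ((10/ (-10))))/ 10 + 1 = 2532336001/ 2535525376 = 1.00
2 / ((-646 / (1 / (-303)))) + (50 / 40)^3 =12233689 / 6263616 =1.95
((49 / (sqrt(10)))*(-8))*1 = -196*sqrt(10) / 5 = -123.96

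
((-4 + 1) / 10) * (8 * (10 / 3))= -8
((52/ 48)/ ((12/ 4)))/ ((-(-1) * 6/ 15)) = 65/ 72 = 0.90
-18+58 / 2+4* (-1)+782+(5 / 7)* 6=5553 / 7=793.29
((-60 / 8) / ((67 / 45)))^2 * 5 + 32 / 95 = 216996467 / 1705820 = 127.21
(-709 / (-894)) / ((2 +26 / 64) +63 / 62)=351664 / 1517565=0.23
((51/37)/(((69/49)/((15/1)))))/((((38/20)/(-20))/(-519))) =1296981000/16169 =80214.05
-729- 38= -767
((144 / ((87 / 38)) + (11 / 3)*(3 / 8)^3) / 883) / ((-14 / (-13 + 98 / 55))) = 577980303 / 10095303680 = 0.06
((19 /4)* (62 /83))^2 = 346921 /27556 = 12.59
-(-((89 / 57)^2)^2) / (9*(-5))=-62742241 / 475020045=-0.13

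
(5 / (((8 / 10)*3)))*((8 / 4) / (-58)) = -25 / 348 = -0.07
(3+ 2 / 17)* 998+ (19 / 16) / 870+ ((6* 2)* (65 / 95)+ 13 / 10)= 2806434421 / 899232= 3120.92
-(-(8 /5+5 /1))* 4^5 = 6758.40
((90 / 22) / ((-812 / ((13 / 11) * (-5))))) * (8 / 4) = 2925 / 49126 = 0.06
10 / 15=2 / 3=0.67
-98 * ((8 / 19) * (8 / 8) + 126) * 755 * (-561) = 5247534356.84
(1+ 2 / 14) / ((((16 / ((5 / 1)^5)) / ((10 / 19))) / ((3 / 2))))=46875 / 266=176.22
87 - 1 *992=-905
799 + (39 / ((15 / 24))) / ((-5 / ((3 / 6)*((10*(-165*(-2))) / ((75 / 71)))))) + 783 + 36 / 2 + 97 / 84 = -37574471 / 2100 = -17892.61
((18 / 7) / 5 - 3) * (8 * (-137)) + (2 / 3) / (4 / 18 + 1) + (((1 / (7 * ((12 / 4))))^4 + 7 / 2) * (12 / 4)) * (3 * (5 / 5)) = 6551907563 / 2376990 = 2756.39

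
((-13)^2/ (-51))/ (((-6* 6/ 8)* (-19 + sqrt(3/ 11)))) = -35321/ 910656 - 169* sqrt(33)/ 910656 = -0.04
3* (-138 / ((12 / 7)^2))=-1127 / 8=-140.88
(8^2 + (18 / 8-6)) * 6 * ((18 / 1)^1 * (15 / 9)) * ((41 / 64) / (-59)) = -444645 / 3776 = -117.76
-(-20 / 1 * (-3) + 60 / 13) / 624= -35 / 338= -0.10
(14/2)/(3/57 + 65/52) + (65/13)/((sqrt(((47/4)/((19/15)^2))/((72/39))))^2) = 2006476/302445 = 6.63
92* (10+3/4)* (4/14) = 1978/7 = 282.57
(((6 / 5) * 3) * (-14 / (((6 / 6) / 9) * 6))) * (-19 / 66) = 1197 / 55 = 21.76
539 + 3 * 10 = 569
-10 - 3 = -13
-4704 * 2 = -9408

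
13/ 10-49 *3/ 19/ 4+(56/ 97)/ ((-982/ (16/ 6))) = -0.64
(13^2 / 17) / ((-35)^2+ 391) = 169 / 27472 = 0.01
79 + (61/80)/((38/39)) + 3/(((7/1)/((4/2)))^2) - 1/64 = 23837127/297920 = 80.01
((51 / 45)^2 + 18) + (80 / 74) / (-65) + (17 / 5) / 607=1266120178 / 65692575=19.27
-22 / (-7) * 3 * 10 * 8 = 5280 / 7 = 754.29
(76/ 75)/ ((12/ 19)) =361/ 225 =1.60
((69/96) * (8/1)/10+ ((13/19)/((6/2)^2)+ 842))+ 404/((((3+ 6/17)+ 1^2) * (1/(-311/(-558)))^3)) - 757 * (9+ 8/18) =-3841745723220679/610700008680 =-6290.72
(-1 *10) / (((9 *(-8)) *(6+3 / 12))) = 1 / 45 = 0.02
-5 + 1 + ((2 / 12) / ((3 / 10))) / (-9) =-329 / 81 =-4.06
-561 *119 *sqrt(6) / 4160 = -66759 *sqrt(6) / 4160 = -39.31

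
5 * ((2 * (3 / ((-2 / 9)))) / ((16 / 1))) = -135 / 16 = -8.44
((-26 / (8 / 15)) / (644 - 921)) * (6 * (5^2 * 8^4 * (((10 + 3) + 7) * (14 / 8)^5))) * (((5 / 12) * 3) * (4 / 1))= 49160475000 / 277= 177474638.99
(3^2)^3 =729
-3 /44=-0.07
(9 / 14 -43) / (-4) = 10.59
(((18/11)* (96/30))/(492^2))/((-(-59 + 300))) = -0.00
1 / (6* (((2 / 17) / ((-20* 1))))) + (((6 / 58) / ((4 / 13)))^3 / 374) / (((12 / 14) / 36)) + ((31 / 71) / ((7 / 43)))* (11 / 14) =-79882605316753 / 3046430380224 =-26.22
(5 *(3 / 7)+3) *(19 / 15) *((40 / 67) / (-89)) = -1824 / 41741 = -0.04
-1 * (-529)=529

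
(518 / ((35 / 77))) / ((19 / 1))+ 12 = 6838 / 95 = 71.98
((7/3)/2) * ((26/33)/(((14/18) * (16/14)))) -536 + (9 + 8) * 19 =-18653/88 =-211.97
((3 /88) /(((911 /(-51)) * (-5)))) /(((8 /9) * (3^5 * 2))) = 17 /19240320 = 0.00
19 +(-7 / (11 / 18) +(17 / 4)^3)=84.31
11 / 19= 0.58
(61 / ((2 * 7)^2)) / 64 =61 / 12544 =0.00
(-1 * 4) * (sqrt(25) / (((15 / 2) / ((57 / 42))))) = -76 / 21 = -3.62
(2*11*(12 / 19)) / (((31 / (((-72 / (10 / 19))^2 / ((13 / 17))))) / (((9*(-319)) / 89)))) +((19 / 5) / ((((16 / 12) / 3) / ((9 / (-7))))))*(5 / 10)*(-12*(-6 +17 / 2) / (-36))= -35535979252899 / 100427600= -353846.74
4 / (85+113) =2 / 99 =0.02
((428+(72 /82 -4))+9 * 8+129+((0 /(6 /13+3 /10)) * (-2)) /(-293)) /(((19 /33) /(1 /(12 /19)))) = 1721.16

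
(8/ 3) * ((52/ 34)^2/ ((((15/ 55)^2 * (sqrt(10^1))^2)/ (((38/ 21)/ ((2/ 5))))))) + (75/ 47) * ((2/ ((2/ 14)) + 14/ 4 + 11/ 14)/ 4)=45.23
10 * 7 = 70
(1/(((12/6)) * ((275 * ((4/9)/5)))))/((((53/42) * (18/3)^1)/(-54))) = -0.15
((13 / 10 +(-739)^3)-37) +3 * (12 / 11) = -44394179657 / 110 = -403583451.43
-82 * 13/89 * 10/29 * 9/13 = -7380/2581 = -2.86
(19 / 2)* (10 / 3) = 95 / 3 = 31.67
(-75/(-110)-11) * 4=-454/11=-41.27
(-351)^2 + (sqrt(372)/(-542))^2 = 123201.00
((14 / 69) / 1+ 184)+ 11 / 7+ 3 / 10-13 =835949 / 4830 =173.07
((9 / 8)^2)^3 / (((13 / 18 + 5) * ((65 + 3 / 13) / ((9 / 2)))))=0.02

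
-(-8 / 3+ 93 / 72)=11 / 8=1.38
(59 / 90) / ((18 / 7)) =413 / 1620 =0.25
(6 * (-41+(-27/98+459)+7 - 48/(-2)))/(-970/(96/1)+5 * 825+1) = 6332400/9680587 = 0.65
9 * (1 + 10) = 99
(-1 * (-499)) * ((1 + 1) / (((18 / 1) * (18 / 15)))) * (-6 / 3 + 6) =4990 / 27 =184.81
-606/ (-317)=606/ 317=1.91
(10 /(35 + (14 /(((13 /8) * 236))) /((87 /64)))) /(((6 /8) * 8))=111215 /2337307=0.05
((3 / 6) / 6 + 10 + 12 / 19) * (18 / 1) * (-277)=-2030133 / 38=-53424.55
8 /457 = 0.02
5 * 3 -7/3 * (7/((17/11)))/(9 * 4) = 27001/1836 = 14.71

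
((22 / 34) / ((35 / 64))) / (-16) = -44 / 595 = -0.07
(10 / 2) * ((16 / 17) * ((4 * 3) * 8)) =7680 / 17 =451.76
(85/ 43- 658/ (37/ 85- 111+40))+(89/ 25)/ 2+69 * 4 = 1863954273/ 6447850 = 289.08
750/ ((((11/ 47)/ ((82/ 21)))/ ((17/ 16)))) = 4094875/ 308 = 13295.05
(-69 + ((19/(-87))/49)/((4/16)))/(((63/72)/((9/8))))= -882669/9947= -88.74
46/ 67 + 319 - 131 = 12642/ 67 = 188.69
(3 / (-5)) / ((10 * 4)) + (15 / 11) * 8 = 23967 / 2200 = 10.89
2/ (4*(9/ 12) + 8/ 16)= 4/ 7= 0.57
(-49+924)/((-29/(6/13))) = -13.93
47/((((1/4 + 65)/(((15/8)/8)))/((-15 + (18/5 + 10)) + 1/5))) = -47/232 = -0.20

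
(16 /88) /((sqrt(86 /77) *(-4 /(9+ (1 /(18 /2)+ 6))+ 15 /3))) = 34 *sqrt(6622) /76153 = 0.04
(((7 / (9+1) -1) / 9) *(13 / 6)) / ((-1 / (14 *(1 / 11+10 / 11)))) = 91 / 90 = 1.01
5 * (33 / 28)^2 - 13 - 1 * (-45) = 38.95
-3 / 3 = -1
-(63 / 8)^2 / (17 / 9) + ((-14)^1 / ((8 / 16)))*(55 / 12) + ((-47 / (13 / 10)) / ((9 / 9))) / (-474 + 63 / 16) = -5712028551 / 35459008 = -161.09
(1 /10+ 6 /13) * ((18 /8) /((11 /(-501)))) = -329157 /5720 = -57.54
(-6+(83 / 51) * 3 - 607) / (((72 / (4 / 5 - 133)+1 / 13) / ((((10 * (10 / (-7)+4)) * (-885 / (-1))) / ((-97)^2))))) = 14151325336200 / 4499957749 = 3144.77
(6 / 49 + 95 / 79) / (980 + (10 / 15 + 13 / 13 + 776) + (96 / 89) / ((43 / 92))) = 58886049 / 78218459557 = 0.00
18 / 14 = 9 / 7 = 1.29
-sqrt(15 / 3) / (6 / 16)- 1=-6.96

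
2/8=1/4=0.25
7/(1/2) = 14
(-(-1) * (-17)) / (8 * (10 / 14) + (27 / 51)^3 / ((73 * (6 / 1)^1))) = -85358462 / 28693621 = -2.97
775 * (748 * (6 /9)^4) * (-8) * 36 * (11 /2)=-1632435200 /9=-181381688.89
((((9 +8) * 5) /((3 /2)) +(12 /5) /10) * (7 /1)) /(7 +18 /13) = 388388 /8175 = 47.51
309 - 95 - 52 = 162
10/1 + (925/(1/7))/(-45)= -1205/9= -133.89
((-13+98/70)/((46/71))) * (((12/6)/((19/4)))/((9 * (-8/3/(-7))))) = -14413/6555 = -2.20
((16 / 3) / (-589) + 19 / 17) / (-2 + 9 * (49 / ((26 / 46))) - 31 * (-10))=432913 / 424961733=0.00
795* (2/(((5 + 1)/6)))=1590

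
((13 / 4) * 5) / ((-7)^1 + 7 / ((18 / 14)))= -585 / 56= -10.45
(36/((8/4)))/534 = 3/89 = 0.03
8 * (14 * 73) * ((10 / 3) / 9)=81760 / 27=3028.15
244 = 244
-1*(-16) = 16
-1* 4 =-4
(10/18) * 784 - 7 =3857/9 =428.56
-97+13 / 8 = -95.38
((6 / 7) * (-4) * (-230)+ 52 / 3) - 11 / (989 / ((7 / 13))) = 217590251 / 269997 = 805.90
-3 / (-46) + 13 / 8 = 311 / 184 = 1.69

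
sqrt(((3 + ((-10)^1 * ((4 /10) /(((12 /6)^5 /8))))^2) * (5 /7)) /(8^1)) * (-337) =-337 * sqrt(70) /14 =-201.40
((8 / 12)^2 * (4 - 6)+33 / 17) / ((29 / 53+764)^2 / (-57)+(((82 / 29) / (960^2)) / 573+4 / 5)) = -7310613044582400 / 71239224804464826653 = -0.00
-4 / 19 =-0.21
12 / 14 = 6 / 7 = 0.86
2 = 2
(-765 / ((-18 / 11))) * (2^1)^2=1870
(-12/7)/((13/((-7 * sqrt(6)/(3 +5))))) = 3 * sqrt(6)/26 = 0.28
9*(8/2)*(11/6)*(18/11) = 108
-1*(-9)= 9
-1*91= -91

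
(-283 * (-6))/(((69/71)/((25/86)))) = 502325/989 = 507.91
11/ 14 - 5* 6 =-409/ 14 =-29.21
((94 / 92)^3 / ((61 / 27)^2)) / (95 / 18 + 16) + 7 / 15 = 495729757213 / 1040382892860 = 0.48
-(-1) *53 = 53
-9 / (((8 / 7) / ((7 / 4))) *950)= -441 / 30400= -0.01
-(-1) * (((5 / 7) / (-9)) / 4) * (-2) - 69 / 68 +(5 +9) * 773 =10821.02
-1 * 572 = -572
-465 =-465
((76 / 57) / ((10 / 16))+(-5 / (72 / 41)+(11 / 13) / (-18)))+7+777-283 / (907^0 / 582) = -255719507 / 1560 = -163922.76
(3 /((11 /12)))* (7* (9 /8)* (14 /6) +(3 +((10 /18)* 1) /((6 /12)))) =1619 /22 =73.59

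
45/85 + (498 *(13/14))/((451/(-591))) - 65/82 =-65072537/107338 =-606.24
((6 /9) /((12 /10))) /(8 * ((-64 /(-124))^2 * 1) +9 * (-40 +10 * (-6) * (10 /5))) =-4805 /12436128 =-0.00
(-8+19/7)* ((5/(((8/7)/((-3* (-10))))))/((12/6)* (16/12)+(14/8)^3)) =-133200/1541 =-86.44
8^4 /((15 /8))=32768 /15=2184.53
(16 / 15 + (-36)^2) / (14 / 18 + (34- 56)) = -58368 / 955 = -61.12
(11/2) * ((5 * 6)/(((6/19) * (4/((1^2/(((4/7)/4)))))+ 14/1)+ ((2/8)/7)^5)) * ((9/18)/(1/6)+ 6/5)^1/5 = 75536305152/7728274805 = 9.77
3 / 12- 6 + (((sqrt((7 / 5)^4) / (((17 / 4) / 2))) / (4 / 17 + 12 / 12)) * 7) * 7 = 9251 / 300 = 30.84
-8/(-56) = 1/7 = 0.14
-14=-14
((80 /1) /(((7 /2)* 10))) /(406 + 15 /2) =32 /5789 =0.01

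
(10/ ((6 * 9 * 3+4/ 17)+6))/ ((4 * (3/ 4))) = 17/ 858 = 0.02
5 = 5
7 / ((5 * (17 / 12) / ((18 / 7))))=216 / 85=2.54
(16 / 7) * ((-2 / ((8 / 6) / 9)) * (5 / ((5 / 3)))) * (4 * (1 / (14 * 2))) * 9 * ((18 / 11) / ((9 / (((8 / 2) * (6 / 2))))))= -139968 / 539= -259.68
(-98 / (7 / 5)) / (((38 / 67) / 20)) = -46900 / 19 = -2468.42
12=12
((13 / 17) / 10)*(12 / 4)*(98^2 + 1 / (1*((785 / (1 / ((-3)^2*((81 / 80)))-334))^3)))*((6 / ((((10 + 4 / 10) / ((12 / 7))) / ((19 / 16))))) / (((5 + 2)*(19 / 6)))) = 449966555773879217771 / 3854619671045015250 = 116.73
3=3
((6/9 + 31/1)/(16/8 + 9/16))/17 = 1520/2091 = 0.73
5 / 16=0.31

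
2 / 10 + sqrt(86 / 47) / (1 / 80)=1 / 5 + 80 *sqrt(4042) / 47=108.42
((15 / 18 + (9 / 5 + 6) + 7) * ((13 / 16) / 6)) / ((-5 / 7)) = -2.96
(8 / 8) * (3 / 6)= 0.50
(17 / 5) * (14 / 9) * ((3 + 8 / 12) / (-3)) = -2618 / 405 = -6.46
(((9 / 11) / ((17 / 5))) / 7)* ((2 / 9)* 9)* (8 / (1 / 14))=1440 / 187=7.70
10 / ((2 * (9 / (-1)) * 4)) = -5 / 36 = -0.14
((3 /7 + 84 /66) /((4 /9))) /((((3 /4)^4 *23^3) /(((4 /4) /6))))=4192 /25295193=0.00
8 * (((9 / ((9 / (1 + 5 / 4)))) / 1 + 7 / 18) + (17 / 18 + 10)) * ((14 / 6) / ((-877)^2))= 2282 / 6922161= 0.00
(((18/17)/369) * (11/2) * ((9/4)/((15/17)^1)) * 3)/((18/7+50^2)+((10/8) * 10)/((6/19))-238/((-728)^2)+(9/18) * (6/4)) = 2810808/59202474185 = 0.00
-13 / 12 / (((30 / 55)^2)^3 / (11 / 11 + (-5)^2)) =-299393809 / 279936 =-1069.51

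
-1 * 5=-5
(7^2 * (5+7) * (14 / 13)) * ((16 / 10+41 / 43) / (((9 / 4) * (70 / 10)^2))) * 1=40992 / 2795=14.67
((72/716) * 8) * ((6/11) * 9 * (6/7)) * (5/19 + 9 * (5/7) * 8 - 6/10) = 1585184256/9165695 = 172.95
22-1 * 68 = -46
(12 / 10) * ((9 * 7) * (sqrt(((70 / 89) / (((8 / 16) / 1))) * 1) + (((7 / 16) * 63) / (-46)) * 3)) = -250047 / 1840 + 756 * sqrt(3115) / 445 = -41.08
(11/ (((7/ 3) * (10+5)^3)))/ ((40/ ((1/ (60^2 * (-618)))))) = -11/ 700812000000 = -0.00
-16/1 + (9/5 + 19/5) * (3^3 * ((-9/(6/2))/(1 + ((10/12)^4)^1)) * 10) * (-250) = 1469633264/1921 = 765035.54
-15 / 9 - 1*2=-11 / 3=-3.67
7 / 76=0.09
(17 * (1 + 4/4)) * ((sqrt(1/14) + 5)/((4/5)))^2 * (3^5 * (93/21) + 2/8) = 64045375 * sqrt(14)/1568 + 4495985325/3136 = 1586497.78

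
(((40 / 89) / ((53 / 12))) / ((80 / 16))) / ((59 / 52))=4992 / 278303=0.02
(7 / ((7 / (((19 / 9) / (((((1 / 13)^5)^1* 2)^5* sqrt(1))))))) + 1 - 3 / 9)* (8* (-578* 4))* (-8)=619947958266139045010796667356016 / 9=68883106474015449445644070000000.00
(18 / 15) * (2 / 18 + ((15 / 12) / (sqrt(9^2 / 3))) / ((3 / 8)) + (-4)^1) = -14 / 3 + 4 * sqrt(3) / 9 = -3.90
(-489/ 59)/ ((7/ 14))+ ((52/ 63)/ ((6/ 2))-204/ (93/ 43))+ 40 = -70.62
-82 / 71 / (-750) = 41 / 26625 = 0.00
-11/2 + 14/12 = -13/3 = -4.33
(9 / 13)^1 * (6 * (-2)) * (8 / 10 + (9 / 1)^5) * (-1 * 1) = 31886892 / 65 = 490567.57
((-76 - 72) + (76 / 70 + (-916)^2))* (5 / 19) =29361818 / 133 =220765.55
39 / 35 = 1.11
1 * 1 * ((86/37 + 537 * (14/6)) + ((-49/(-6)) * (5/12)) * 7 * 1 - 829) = 1199183/2664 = 450.14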